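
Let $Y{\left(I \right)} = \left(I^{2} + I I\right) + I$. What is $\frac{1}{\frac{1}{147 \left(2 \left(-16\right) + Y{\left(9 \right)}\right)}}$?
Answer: $20433$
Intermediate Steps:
$Y{\left(I \right)} = I + 2 I^{2}$ ($Y{\left(I \right)} = \left(I^{2} + I^{2}\right) + I = 2 I^{2} + I = I + 2 I^{2}$)
$\frac{1}{\frac{1}{147 \left(2 \left(-16\right) + Y{\left(9 \right)}\right)}} = \frac{1}{\frac{1}{147 \left(2 \left(-16\right) + 9 \left(1 + 2 \cdot 9\right)\right)}} = \frac{1}{\frac{1}{147 \left(-32 + 9 \left(1 + 18\right)\right)}} = \frac{1}{\frac{1}{147 \left(-32 + 9 \cdot 19\right)}} = \frac{1}{\frac{1}{147 \left(-32 + 171\right)}} = \frac{1}{\frac{1}{147 \cdot 139}} = \frac{1}{\frac{1}{20433}} = 20433$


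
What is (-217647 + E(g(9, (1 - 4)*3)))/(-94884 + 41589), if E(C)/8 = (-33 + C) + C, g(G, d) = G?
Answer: 6599/1615 ≈ 4.0861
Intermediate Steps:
E(C) = -264 + 16*C (E(C) = 8*((-33 + C) + C) = 8*(-33 + 2*C) = -264 + 16*C)
(-217647 + E(g(9, (1 - 4)*3)))/(-94884 + 41589) = (-217647 + (-264 + 16*9))/(-94884 + 41589) = (-217647 + (-264 + 144))/(-53295) = (-217647 - 120)*(-1/53295) = -217767*(-1/53295) = 6599/1615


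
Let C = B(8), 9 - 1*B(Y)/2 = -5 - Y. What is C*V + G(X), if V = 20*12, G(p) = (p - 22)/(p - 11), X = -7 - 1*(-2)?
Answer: 168987/16 ≈ 10562.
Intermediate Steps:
B(Y) = 28 + 2*Y (B(Y) = 18 - 2*(-5 - Y) = 18 + (10 + 2*Y) = 28 + 2*Y)
X = -5 (X = -7 + 2 = -5)
G(p) = (-22 + p)/(-11 + p)
C = 44 (C = 28 + 2*8 = 28 + 16 = 44)
V = 240
C*V + G(X) = 44*240 + (-22 - 5)/(-11 - 5) = 10560 - 27/(-16) = 10560 - 1/16*(-27) = 10560 + 27/16 = 168987/16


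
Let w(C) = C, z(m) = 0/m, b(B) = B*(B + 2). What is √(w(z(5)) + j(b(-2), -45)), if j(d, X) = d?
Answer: 0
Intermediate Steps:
b(B) = B*(2 + B)
z(m) = 0
√(w(z(5)) + j(b(-2), -45)) = √(0 - 2*(2 - 2)) = √(0 - 2*0) = √(0 + 0) = √0 = 0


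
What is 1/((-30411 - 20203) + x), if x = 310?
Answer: -1/50304 ≈ -1.9879e-5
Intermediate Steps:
1/((-30411 - 20203) + x) = 1/((-30411 - 20203) + 310) = 1/(-50614 + 310) = 1/(-50304) = -1/50304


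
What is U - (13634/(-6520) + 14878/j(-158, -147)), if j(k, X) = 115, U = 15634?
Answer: 232538731/14996 ≈ 15507.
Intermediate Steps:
U - (13634/(-6520) + 14878/j(-158, -147)) = 15634 - (13634/(-6520) + 14878/115) = 15634 - (13634*(-1/6520) + 14878*(1/115)) = 15634 - (-6817/3260 + 14878/115) = 15634 - 1*1908733/14996 = 15634 - 1908733/14996 = 232538731/14996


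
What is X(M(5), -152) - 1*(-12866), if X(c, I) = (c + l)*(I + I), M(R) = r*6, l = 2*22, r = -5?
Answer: 8610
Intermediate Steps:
l = 44
M(R) = -30 (M(R) = -5*6 = -30)
X(c, I) = 2*I*(44 + c) (X(c, I) = (c + 44)*(I + I) = (44 + c)*(2*I) = 2*I*(44 + c))
X(M(5), -152) - 1*(-12866) = 2*(-152)*(44 - 30) - 1*(-12866) = 2*(-152)*14 + 12866 = -4256 + 12866 = 8610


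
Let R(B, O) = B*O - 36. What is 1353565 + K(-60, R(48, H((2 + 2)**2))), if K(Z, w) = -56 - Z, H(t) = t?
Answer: 1353569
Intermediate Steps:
R(B, O) = -36 + B*O
1353565 + K(-60, R(48, H((2 + 2)**2))) = 1353565 + (-56 - 1*(-60)) = 1353565 + (-56 + 60) = 1353565 + 4 = 1353569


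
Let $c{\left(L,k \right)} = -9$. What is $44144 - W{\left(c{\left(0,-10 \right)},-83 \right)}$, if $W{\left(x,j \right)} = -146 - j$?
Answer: $44207$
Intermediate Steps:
$44144 - W{\left(c{\left(0,-10 \right)},-83 \right)} = 44144 - \left(-146 - -83\right) = 44144 - \left(-146 + 83\right) = 44144 - -63 = 44144 + 63 = 44207$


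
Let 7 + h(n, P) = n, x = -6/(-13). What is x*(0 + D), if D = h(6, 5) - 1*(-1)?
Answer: 0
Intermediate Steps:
x = 6/13 (x = -6*(-1/13) = 6/13 ≈ 0.46154)
h(n, P) = -7 + n
D = 0 (D = (-7 + 6) - 1*(-1) = -1 + 1 = 0)
x*(0 + D) = 6*(0 + 0)/13 = (6/13)*0 = 0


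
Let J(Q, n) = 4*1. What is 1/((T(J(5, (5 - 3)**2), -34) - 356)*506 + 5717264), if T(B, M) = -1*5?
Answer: 1/5534598 ≈ 1.8068e-7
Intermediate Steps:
J(Q, n) = 4
T(B, M) = -5
1/((T(J(5, (5 - 3)**2), -34) - 356)*506 + 5717264) = 1/((-5 - 356)*506 + 5717264) = 1/(-361*506 + 5717264) = 1/(-182666 + 5717264) = 1/5534598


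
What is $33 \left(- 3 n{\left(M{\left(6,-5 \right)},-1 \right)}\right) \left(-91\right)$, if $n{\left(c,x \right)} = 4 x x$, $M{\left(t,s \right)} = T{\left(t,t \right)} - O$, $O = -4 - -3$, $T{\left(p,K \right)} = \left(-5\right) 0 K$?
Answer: $36036$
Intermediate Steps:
$T{\left(p,K \right)} = 0$ ($T{\left(p,K \right)} = 0 K = 0$)
$O = -1$ ($O = -4 + 3 = -1$)
$M{\left(t,s \right)} = 1$ ($M{\left(t,s \right)} = 0 - -1 = 0 + 1 = 1$)
$n{\left(c,x \right)} = 4 x^{2}$
$33 \left(- 3 n{\left(M{\left(6,-5 \right)},-1 \right)}\right) \left(-91\right) = 33 \left(- 3 \cdot 4 \left(-1\right)^{2}\right) \left(-91\right) = 33 \left(- 3 \cdot 4 \cdot 1\right) \left(-91\right) = 33 \left(\left(-3\right) 4\right) \left(-91\right) = 33 \left(-12\right) \left(-91\right) = \left(-396\right) \left(-91\right) = 36036$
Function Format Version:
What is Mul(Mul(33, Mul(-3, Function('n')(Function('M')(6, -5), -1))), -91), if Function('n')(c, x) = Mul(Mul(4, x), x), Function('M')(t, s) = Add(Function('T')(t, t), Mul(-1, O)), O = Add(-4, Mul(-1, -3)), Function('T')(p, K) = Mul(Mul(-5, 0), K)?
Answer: 36036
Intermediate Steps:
Function('T')(p, K) = 0 (Function('T')(p, K) = Mul(0, K) = 0)
O = -1 (O = Add(-4, 3) = -1)
Function('M')(t, s) = 1 (Function('M')(t, s) = Add(0, Mul(-1, -1)) = Add(0, 1) = 1)
Function('n')(c, x) = Mul(4, Pow(x, 2))
Mul(Mul(33, Mul(-3, Function('n')(Function('M')(6, -5), -1))), -91) = Mul(Mul(33, Mul(-3, Mul(4, Pow(-1, 2)))), -91) = Mul(Mul(33, Mul(-3, Mul(4, 1))), -91) = Mul(Mul(33, Mul(-3, 4)), -91) = Mul(Mul(33, -12), -91) = Mul(-396, -91) = 36036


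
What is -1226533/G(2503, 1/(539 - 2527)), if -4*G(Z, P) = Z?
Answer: 4906132/2503 ≈ 1960.1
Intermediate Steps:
G(Z, P) = -Z/4
-1226533/G(2503, 1/(539 - 2527)) = -1226533/((-¼*2503)) = -1226533/(-2503/4) = -1226533*(-4/2503) = 4906132/2503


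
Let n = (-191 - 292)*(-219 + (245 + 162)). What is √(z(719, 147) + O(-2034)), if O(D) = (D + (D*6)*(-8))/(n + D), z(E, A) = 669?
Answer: 4*√9995078337/15473 ≈ 25.845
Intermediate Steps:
n = -90804 (n = -483*(-219 + 407) = -483*188 = -90804)
O(D) = -47*D/(-90804 + D) (O(D) = (D + (D*6)*(-8))/(-90804 + D) = (D + (6*D)*(-8))/(-90804 + D) = (D - 48*D)/(-90804 + D) = (-47*D)/(-90804 + D) = -47*D/(-90804 + D))
√(z(719, 147) + O(-2034)) = √(669 - 47*(-2034)/(-90804 - 2034)) = √(669 - 47*(-2034)/(-92838)) = √(669 - 47*(-2034)*(-1/92838)) = √(669 - 15933/15473) = √(10335504/15473) = 4*√9995078337/15473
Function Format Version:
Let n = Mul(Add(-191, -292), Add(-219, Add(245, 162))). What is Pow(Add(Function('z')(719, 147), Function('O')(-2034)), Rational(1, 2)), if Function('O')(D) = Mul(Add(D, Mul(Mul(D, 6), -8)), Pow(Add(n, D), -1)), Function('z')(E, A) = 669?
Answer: Mul(Rational(4, 15473), Pow(9995078337, Rational(1, 2))) ≈ 25.845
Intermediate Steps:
n = -90804 (n = Mul(-483, Add(-219, 407)) = Mul(-483, 188) = -90804)
Function('O')(D) = Mul(-47, D, Pow(Add(-90804, D), -1)) (Function('O')(D) = Mul(Add(D, Mul(Mul(D, 6), -8)), Pow(Add(-90804, D), -1)) = Mul(Add(D, Mul(Mul(6, D), -8)), Pow(Add(-90804, D), -1)) = Mul(Add(D, Mul(-48, D)), Pow(Add(-90804, D), -1)) = Mul(Mul(-47, D), Pow(Add(-90804, D), -1)) = Mul(-47, D, Pow(Add(-90804, D), -1)))
Pow(Add(Function('z')(719, 147), Function('O')(-2034)), Rational(1, 2)) = Pow(Add(669, Mul(-47, -2034, Pow(Add(-90804, -2034), -1))), Rational(1, 2)) = Pow(Add(669, Mul(-47, -2034, Pow(-92838, -1))), Rational(1, 2)) = Pow(Add(669, Mul(-47, -2034, Rational(-1, 92838))), Rational(1, 2)) = Pow(Add(669, Rational(-15933, 15473)), Rational(1, 2)) = Pow(Rational(10335504, 15473), Rational(1, 2)) = Mul(Rational(4, 15473), Pow(9995078337, Rational(1, 2)))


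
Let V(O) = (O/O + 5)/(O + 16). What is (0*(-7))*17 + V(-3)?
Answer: 6/13 ≈ 0.46154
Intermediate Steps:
V(O) = 6/(16 + O) (V(O) = (1 + 5)/(16 + O) = 6/(16 + O))
(0*(-7))*17 + V(-3) = (0*(-7))*17 + 6/(16 - 3) = 0*17 + 6/13 = 0 + 6*(1/13) = 0 + 6/13 = 6/13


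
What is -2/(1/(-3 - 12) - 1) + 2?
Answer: 31/8 ≈ 3.8750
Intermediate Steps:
-2/(1/(-3 - 12) - 1) + 2 = -2/(1/(-15) - 1) + 2 = -2/(-1/15 - 1) + 2 = -2/(-16/15) + 2 = -15/16*(-2) + 2 = 15/8 + 2 = 31/8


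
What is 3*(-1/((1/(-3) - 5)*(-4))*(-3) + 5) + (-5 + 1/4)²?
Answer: 2431/64 ≈ 37.984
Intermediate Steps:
3*(-1/((1/(-3) - 5)*(-4))*(-3) + 5) + (-5 + 1/4)² = 3*(-1/((1*(-⅓) - 5)*(-4))*(-3) + 5) + (-5 + ¼)² = 3*(-1/((-⅓ - 5)*(-4))*(-3) + 5) + (-19/4)² = 3*(-1/((-16/3*(-4)))*(-3) + 5) + 361/16 = 3*(-1/64/3*(-3) + 5) + 361/16 = 3*(-1*3/64*(-3) + 5) + 361/16 = 3*(-3/64*(-3) + 5) + 361/16 = 3*(9/64 + 5) + 361/16 = 3*(329/64) + 361/16 = 987/64 + 361/16 = 2431/64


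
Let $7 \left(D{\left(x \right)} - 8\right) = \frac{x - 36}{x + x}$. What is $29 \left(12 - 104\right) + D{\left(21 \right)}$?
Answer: $- \frac{260685}{98} \approx -2660.1$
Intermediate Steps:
$D{\left(x \right)} = 8 + \frac{-36 + x}{14 x}$ ($D{\left(x \right)} = 8 + \frac{\left(x - 36\right) \frac{1}{x + x}}{7} = 8 + \frac{\left(-36 + x\right) \frac{1}{2 x}}{7} = 8 + \frac{\frac{1}{2} \frac{1}{x} \left(-36 + x\right)}{7} = 8 + \frac{-36 + x}{14 x}$)
$29 \left(12 - 104\right) + D{\left(21 \right)} = 29 \left(12 - 104\right) + \frac{-36 + 113 \cdot 21}{14 \cdot 21} = 29 \left(12 - 104\right) + \frac{1}{14} \cdot \frac{1}{21} \left(-36 + 2373\right) = 29 \left(-92\right) + \frac{1}{14} \cdot \frac{1}{21} \cdot 2337 = -2668 + \frac{779}{98} = - \frac{260685}{98}$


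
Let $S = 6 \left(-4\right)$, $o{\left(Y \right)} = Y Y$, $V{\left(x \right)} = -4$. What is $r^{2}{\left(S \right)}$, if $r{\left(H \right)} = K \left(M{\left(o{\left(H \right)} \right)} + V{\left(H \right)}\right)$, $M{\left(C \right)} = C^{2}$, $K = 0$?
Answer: $0$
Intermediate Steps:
$o{\left(Y \right)} = Y^{2}$
$S = -24$
$r{\left(H \right)} = 0$ ($r{\left(H \right)} = 0 \left(\left(H^{2}\right)^{2} - 4\right) = 0 \left(H^{4} - 4\right) = 0 \left(-4 + H^{4}\right) = 0$)
$r^{2}{\left(S \right)} = 0^{2} = 0$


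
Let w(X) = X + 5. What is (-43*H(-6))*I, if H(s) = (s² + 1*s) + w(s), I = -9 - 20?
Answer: 36163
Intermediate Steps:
w(X) = 5 + X
I = -29
H(s) = 5 + s² + 2*s (H(s) = (s² + 1*s) + (5 + s) = (s² + s) + (5 + s) = (s + s²) + (5 + s) = 5 + s² + 2*s)
(-43*H(-6))*I = -43*(5 + (-6)² + 2*(-6))*(-29) = -43*(5 + 36 - 12)*(-29) = -43*29*(-29) = -1247*(-29) = 36163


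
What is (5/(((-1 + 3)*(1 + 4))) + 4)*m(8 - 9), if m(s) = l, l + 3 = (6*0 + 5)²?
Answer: 99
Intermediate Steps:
l = 22 (l = -3 + (6*0 + 5)² = -3 + (0 + 5)² = -3 + 5² = -3 + 25 = 22)
m(s) = 22
(5/(((-1 + 3)*(1 + 4))) + 4)*m(8 - 9) = (5/(((-1 + 3)*(1 + 4))) + 4)*22 = (5/((2*5)) + 4)*22 = (5/10 + 4)*22 = (5*(⅒) + 4)*22 = (½ + 4)*22 = (9/2)*22 = 99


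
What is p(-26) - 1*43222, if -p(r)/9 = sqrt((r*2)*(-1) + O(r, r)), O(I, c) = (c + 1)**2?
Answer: -43222 - 9*sqrt(677) ≈ -43456.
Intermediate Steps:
O(I, c) = (1 + c)**2
p(r) = -9*sqrt((1 + r)**2 - 2*r) (p(r) = -9*sqrt((r*2)*(-1) + (1 + r)**2) = -9*sqrt((2*r)*(-1) + (1 + r)**2) = -9*sqrt(-2*r + (1 + r)**2) = -9*sqrt((1 + r)**2 - 2*r))
p(-26) - 1*43222 = -9*sqrt(1 + (-26)**2) - 1*43222 = -9*sqrt(1 + 676) - 43222 = -9*sqrt(677) - 43222 = -43222 - 9*sqrt(677)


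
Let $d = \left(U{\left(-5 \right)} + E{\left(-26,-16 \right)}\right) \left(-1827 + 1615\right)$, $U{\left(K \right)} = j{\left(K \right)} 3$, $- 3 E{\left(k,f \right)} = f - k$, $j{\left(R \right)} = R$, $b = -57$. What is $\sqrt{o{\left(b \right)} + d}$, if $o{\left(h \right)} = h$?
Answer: $\frac{\sqrt{34467}}{3} \approx 61.884$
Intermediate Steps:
$E{\left(k,f \right)} = - \frac{f}{3} + \frac{k}{3}$ ($E{\left(k,f \right)} = - \frac{f - k}{3} = - \frac{f}{3} + \frac{k}{3}$)
$U{\left(K \right)} = 3 K$ ($U{\left(K \right)} = K 3 = 3 K$)
$d = \frac{11660}{3}$ ($d = \left(3 \left(-5\right) + \left(\left(- \frac{1}{3}\right) \left(-16\right) + \frac{1}{3} \left(-26\right)\right)\right) \left(-1827 + 1615\right) = \left(-15 + \left(\frac{16}{3} - \frac{26}{3}\right)\right) \left(-212\right) = \left(-15 - \frac{10}{3}\right) \left(-212\right) = \left(- \frac{55}{3}\right) \left(-212\right) = \frac{11660}{3} \approx 3886.7$)
$\sqrt{o{\left(b \right)} + d} = \sqrt{-57 + \frac{11660}{3}} = \sqrt{\frac{11489}{3}} = \frac{\sqrt{34467}}{3}$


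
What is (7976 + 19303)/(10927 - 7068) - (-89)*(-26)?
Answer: -8902447/3859 ≈ -2306.9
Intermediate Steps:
(7976 + 19303)/(10927 - 7068) - (-89)*(-26) = 27279/3859 - 1*2314 = 27279*(1/3859) - 2314 = 27279/3859 - 2314 = -8902447/3859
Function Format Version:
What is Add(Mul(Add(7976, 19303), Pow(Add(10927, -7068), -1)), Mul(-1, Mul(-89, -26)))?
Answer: Rational(-8902447, 3859) ≈ -2306.9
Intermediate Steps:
Add(Mul(Add(7976, 19303), Pow(Add(10927, -7068), -1)), Mul(-1, Mul(-89, -26))) = Add(Mul(27279, Pow(3859, -1)), Mul(-1, 2314)) = Add(Mul(27279, Rational(1, 3859)), -2314) = Add(Rational(27279, 3859), -2314) = Rational(-8902447, 3859)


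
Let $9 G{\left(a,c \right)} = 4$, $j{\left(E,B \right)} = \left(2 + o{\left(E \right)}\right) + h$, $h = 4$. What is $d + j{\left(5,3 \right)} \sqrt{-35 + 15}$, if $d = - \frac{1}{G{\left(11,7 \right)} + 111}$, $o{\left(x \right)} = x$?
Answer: $- \frac{9}{1003} + 22 i \sqrt{5} \approx -0.0089731 + 49.193 i$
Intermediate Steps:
$j{\left(E,B \right)} = 6 + E$ ($j{\left(E,B \right)} = \left(2 + E\right) + 4 = 6 + E$)
$G{\left(a,c \right)} = \frac{4}{9}$ ($G{\left(a,c \right)} = \frac{1}{9} \cdot 4 = \frac{4}{9}$)
$d = - \frac{9}{1003}$ ($d = - \frac{1}{\frac{4}{9} + 111} = - \frac{1}{\frac{1003}{9}} = \left(-1\right) \frac{9}{1003} = - \frac{9}{1003} \approx -0.0089731$)
$d + j{\left(5,3 \right)} \sqrt{-35 + 15} = - \frac{9}{1003} + \left(6 + 5\right) \sqrt{-35 + 15} = - \frac{9}{1003} + 11 \sqrt{-20} = - \frac{9}{1003} + 11 \cdot 2 i \sqrt{5} = - \frac{9}{1003} + 22 i \sqrt{5}$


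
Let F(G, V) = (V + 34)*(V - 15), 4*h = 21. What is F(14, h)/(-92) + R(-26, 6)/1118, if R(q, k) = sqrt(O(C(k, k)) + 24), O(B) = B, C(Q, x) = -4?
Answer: 6123/1472 + sqrt(5)/559 ≈ 4.1637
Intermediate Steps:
h = 21/4 (h = (1/4)*21 = 21/4 ≈ 5.2500)
F(G, V) = (-15 + V)*(34 + V) (F(G, V) = (34 + V)*(-15 + V) = (-15 + V)*(34 + V))
R(q, k) = 2*sqrt(5) (R(q, k) = sqrt(-4 + 24) = sqrt(20) = 2*sqrt(5))
F(14, h)/(-92) + R(-26, 6)/1118 = (-510 + (21/4)**2 + 19*(21/4))/(-92) + (2*sqrt(5))/1118 = (-510 + 441/16 + 399/4)*(-1/92) + (2*sqrt(5))*(1/1118) = -6123/16*(-1/92) + sqrt(5)/559 = 6123/1472 + sqrt(5)/559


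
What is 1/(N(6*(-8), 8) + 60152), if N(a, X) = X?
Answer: 1/60160 ≈ 1.6622e-5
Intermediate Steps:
1/(N(6*(-8), 8) + 60152) = 1/(8 + 60152) = 1/60160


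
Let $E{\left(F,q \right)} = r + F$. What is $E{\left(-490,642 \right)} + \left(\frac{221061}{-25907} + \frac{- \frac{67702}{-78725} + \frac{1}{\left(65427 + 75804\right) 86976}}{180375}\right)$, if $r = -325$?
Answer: $- \frac{3721487269138248043364467841}{4518929890057754644200000} \approx -823.53$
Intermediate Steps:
$E{\left(F,q \right)} = -325 + F$
$E{\left(-490,642 \right)} + \left(\frac{221061}{-25907} + \frac{- \frac{67702}{-78725} + \frac{1}{\left(65427 + 75804\right) 86976}}{180375}\right) = \left(-325 - 490\right) + \left(\frac{221061}{-25907} + \frac{- \frac{67702}{-78725} + \frac{1}{\left(65427 + 75804\right) 86976}}{180375}\right) = -815 + \left(221061 \left(- \frac{1}{25907}\right) + \left(\left(-67702\right) \left(- \frac{1}{78725}\right) + \frac{1}{141231} \cdot \frac{1}{86976}\right) \frac{1}{180375}\right) = -815 - \left(\frac{221061}{25907} - \left(\frac{67702}{78725} + \frac{1}{141231} \cdot \frac{1}{86976}\right) \frac{1}{180375}\right) = -815 - \left(\frac{221061}{25907} - \left(\frac{67702}{78725} + \frac{1}{12283707456}\right) \frac{1}{180375}\right) = -815 + \left(- \frac{221061}{25907} + \frac{831631562264837}{967034869473600} \cdot \frac{1}{180375}\right) = -815 + \left(- \frac{221061}{25907} + \frac{831631562264837}{174428914581300600000}\right) = -815 - \frac{38559408741178008341467841}{4518929890057754644200000} = - \frac{3721487269138248043364467841}{4518929890057754644200000}$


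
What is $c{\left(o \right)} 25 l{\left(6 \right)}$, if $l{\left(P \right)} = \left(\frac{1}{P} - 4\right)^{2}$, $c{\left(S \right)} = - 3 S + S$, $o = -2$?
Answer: $\frac{13225}{9} \approx 1469.4$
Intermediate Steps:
$c{\left(S \right)} = - 2 S$
$l{\left(P \right)} = \left(-4 + \frac{1}{P}\right)^{2}$
$c{\left(o \right)} 25 l{\left(6 \right)} = \left(-2\right) \left(-2\right) 25 \frac{\left(-1 + 4 \cdot 6\right)^{2}}{36} = 4 \cdot 25 \frac{\left(-1 + 24\right)^{2}}{36} = 100 \frac{23^{2}}{36} = 100 \cdot \frac{1}{36} \cdot 529 = 100 \cdot \frac{529}{36} = \frac{13225}{9}$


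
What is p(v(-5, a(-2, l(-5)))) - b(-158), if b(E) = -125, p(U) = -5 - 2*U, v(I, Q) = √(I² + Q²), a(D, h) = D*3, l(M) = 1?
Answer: 120 - 2*√61 ≈ 104.38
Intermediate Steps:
a(D, h) = 3*D
p(v(-5, a(-2, l(-5)))) - b(-158) = (-5 - 2*√((-5)² + (3*(-2))²)) - 1*(-125) = (-5 - 2*√(25 + (-6)²)) + 125 = (-5 - 2*√(25 + 36)) + 125 = (-5 - 2*√61) + 125 = 120 - 2*√61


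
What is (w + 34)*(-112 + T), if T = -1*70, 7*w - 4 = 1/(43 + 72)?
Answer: -723606/115 ≈ -6292.2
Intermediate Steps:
w = 461/805 (w = 4/7 + 1/(7*(43 + 72)) = 4/7 + (1/7)/115 = 4/7 + (1/7)*(1/115) = 4/7 + 1/805 = 461/805 ≈ 0.57267)
T = -70
(w + 34)*(-112 + T) = (461/805 + 34)*(-112 - 70) = (27831/805)*(-182) = -723606/115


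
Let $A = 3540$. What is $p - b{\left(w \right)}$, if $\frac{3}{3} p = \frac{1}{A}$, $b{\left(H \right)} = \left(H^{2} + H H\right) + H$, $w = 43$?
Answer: $- \frac{13243139}{3540} \approx -3741.0$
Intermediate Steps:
$b{\left(H \right)} = H + 2 H^{2}$ ($b{\left(H \right)} = \left(H^{2} + H^{2}\right) + H = 2 H^{2} + H = H + 2 H^{2}$)
$p = \frac{1}{3540} \approx 0.00028249$
$p - b{\left(w \right)} = \frac{1}{3540} - 43 \left(1 + 2 \cdot 43\right) = \frac{1}{3540} - 43 \left(1 + 86\right) = \frac{1}{3540} - 43 \cdot 87 = \frac{1}{3540} - 3741 = - \frac{13243139}{3540}$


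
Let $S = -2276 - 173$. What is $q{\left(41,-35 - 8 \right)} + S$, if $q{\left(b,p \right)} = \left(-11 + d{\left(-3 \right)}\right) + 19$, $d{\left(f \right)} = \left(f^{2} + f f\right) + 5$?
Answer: $-2418$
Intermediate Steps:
$d{\left(f \right)} = 5 + 2 f^{2}$ ($d{\left(f \right)} = \left(f^{2} + f^{2}\right) + 5 = 2 f^{2} + 5 = 5 + 2 f^{2}$)
$q{\left(b,p \right)} = 31$ ($q{\left(b,p \right)} = \left(-11 + \left(5 + 2 \left(-3\right)^{2}\right)\right) + 19 = \left(-11 + \left(5 + 2 \cdot 9\right)\right) + 19 = \left(-11 + \left(5 + 18\right)\right) + 19 = \left(-11 + 23\right) + 19 = 12 + 19 = 31$)
$S = -2449$ ($S = -2276 - 173 = -2449$)
$q{\left(41,-35 - 8 \right)} + S = 31 - 2449 = -2418$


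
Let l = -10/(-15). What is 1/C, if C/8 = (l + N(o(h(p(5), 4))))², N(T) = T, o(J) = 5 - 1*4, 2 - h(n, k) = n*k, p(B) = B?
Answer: 9/200 ≈ 0.045000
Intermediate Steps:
h(n, k) = 2 - k*n (h(n, k) = 2 - n*k = 2 - k*n)
o(J) = 1 (o(J) = 5 - 4 = 1)
l = ⅔ (l = -10*(-1/15) = ⅔ ≈ 0.66667)
C = 200/9 (C = 8*(⅔ + 1)² = 8*(5/3)² = 8*(25/9) = 200/9 ≈ 22.222)
1/C = 1/(200/9) = 9/200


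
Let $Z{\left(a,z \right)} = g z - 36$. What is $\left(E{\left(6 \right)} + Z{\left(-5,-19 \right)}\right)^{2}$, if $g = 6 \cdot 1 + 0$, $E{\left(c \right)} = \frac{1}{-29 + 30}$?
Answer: $22201$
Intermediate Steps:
$E{\left(c \right)} = 1$ ($E{\left(c \right)} = 1^{-1} = 1$)
$g = 6$ ($g = 6 + 0 = 6$)
$Z{\left(a,z \right)} = -36 + 6 z$ ($Z{\left(a,z \right)} = 6 z - 36 = -36 + 6 z$)
$\left(E{\left(6 \right)} + Z{\left(-5,-19 \right)}\right)^{2} = \left(1 + \left(-36 + 6 \left(-19\right)\right)\right)^{2} = \left(1 - 150\right)^{2} = \left(-149\right)^{2} = 22201$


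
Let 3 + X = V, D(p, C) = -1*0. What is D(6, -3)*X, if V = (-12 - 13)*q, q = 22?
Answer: 0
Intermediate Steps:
D(p, C) = 0
V = -550 (V = (-12 - 13)*22 = -25*22 = -550)
X = -553 (X = -3 - 550 = -553)
D(6, -3)*X = 0*(-553) = 0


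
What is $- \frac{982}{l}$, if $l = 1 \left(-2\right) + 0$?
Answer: $491$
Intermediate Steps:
$l = -2$ ($l = -2 + 0 = -2$)
$- \frac{982}{l} = - \frac{982}{-2} = \left(-982\right) \left(- \frac{1}{2}\right) = 491$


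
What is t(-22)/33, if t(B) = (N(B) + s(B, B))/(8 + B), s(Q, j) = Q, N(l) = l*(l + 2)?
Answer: -19/21 ≈ -0.90476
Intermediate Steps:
N(l) = l*(2 + l)
t(B) = (B + B*(2 + B))/(8 + B) (t(B) = (B*(2 + B) + B)/(8 + B) = (B + B*(2 + B))/(8 + B))
t(-22)/33 = -22*(3 - 22)/(8 - 22)/33 = -22*(-19)/(-14)*(1/33) = -22*(-1/14)*(-19)*(1/33) = -209/7*1/33 = -19/21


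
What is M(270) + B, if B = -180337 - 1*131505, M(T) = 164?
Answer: -311678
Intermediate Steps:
B = -311842 (B = -180337 - 131505 = -311842)
M(270) + B = 164 - 311842 = -311678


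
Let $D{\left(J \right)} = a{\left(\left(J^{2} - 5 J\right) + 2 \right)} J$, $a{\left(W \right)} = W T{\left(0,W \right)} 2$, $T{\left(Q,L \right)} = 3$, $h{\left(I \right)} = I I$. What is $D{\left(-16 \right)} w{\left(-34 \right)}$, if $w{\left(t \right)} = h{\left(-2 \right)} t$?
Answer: $4412928$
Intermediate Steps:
$h{\left(I \right)} = I^{2}$
$w{\left(t \right)} = 4 t$ ($w{\left(t \right)} = \left(-2\right)^{2} t = 4 t$)
$a{\left(W \right)} = 6 W$ ($a{\left(W \right)} = W 3 \cdot 2 = 3 W 2 = 6 W$)
$D{\left(J \right)} = J \left(12 - 30 J + 6 J^{2}\right)$ ($D{\left(J \right)} = 6 \left(\left(J^{2} - 5 J\right) + 2\right) J = 6 \left(2 + J^{2} - 5 J\right) J = \left(12 - 30 J + 6 J^{2}\right) J = J \left(12 - 30 J + 6 J^{2}\right)$)
$D{\left(-16 \right)} w{\left(-34 \right)} = 6 \left(-16\right) \left(2 + \left(-16\right)^{2} - -80\right) 4 \left(-34\right) = 6 \left(-16\right) \left(2 + 256 + 80\right) \left(-136\right) = 6 \left(-16\right) 338 \left(-136\right) = \left(-32448\right) \left(-136\right) = 4412928$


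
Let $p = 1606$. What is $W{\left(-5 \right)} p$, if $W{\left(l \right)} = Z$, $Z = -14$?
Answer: $-22484$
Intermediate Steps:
$W{\left(l \right)} = -14$
$W{\left(-5 \right)} p = \left(-14\right) 1606 = -22484$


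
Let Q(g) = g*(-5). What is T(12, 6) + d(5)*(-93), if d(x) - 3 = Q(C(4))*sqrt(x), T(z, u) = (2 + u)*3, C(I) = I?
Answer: -255 + 1860*sqrt(5) ≈ 3904.1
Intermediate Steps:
Q(g) = -5*g
T(z, u) = 6 + 3*u
d(x) = 3 - 20*sqrt(x) (d(x) = 3 + (-5*4)*sqrt(x) = 3 - 20*sqrt(x))
T(12, 6) + d(5)*(-93) = (6 + 3*6) + (3 - 20*sqrt(5))*(-93) = (6 + 18) + (-279 + 1860*sqrt(5)) = 24 + (-279 + 1860*sqrt(5)) = -255 + 1860*sqrt(5)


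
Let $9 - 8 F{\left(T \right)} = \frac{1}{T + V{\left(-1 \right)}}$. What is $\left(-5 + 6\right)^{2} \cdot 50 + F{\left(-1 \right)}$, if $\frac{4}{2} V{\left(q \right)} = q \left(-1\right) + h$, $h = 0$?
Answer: $\frac{411}{8} \approx 51.375$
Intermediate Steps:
$V{\left(q \right)} = - \frac{q}{2}$ ($V{\left(q \right)} = \frac{q \left(-1\right) + 0}{2} = \frac{- q + 0}{2} = \frac{\left(-1\right) q}{2} = - \frac{q}{2}$)
$F{\left(T \right)} = \frac{9}{8} - \frac{1}{8 \left(\frac{1}{2} + T\right)}$ ($F{\left(T \right)} = \frac{9}{8} - \frac{1}{8 \left(T - - \frac{1}{2}\right)} = \frac{9}{8} - \frac{1}{8 \left(T + \frac{1}{2}\right)} = \frac{9}{8} - \frac{1}{8 \left(\frac{1}{2} + T\right)}$)
$\left(-5 + 6\right)^{2} \cdot 50 + F{\left(-1 \right)} = \left(-5 + 6\right)^{2} \cdot 50 + \frac{7 + 18 \left(-1\right)}{8 \left(1 + 2 \left(-1\right)\right)} = 1^{2} \cdot 50 + \frac{7 - 18}{8 \left(1 - 2\right)} = 1 \cdot 50 + \frac{1}{8} \frac{1}{-1} \left(-11\right) = 50 + \frac{1}{8} \left(-1\right) \left(-11\right) = 50 + \frac{11}{8} = \frac{411}{8}$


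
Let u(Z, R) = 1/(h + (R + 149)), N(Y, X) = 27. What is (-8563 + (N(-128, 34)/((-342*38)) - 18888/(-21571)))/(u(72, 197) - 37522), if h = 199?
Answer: 145350192791885/636971398904236 ≈ 0.22819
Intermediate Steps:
u(Z, R) = 1/(348 + R) (u(Z, R) = 1/(199 + (R + 149)) = 1/(199 + (149 + R)) = 1/(348 + R))
(-8563 + (N(-128, 34)/((-342*38)) - 18888/(-21571)))/(u(72, 197) - 37522) = (-8563 + (27/((-342*38)) - 18888/(-21571)))/(1/(348 + 197) - 37522) = (-8563 + (27/(-12996) - 18888*(-1/21571)))/(1/545 - 37522) = (-8563 + (27*(-1/12996) + 18888/21571))/(1/545 - 37522) = (-8563 + (-3/1444 + 18888/21571))/(-20449489/545) = (-8563 + 27209559/31148524)*(-545/20449489) = -266697601453/31148524*(-545/20449489) = 145350192791885/636971398904236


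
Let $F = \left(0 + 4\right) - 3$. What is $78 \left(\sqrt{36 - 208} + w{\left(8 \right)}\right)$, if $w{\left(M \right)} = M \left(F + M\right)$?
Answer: $5616 + 156 i \sqrt{43} \approx 5616.0 + 1023.0 i$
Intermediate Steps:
$F = 1$ ($F = 4 - 3 = 1$)
$w{\left(M \right)} = M \left(1 + M\right)$
$78 \left(\sqrt{36 - 208} + w{\left(8 \right)}\right) = 78 \left(\sqrt{36 - 208} + 8 \left(1 + 8\right)\right) = 78 \left(\sqrt{-172} + 8 \cdot 9\right) = 78 \left(2 i \sqrt{43} + 72\right) = 78 \left(72 + 2 i \sqrt{43}\right) = 5616 + 156 i \sqrt{43}$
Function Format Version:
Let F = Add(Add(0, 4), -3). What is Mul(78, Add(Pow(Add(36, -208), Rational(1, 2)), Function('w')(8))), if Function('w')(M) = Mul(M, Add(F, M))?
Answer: Add(5616, Mul(156, I, Pow(43, Rational(1, 2)))) ≈ Add(5616.0, Mul(1023.0, I))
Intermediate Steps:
F = 1 (F = Add(4, -3) = 1)
Function('w')(M) = Mul(M, Add(1, M))
Mul(78, Add(Pow(Add(36, -208), Rational(1, 2)), Function('w')(8))) = Mul(78, Add(Pow(Add(36, -208), Rational(1, 2)), Mul(8, Add(1, 8)))) = Mul(78, Add(Pow(-172, Rational(1, 2)), Mul(8, 9))) = Mul(78, Add(Mul(2, I, Pow(43, Rational(1, 2))), 72)) = Mul(78, Add(72, Mul(2, I, Pow(43, Rational(1, 2))))) = Add(5616, Mul(156, I, Pow(43, Rational(1, 2))))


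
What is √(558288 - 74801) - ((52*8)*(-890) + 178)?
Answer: 370062 + √483487 ≈ 3.7076e+5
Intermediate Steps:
√(558288 - 74801) - ((52*8)*(-890) + 178) = √483487 - (416*(-890) + 178) = √483487 - (-370240 + 178) = √483487 - 1*(-370062) = √483487 + 370062 = 370062 + √483487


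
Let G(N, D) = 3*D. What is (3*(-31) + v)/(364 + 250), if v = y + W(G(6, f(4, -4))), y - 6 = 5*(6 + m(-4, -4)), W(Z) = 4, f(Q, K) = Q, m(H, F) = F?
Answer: -73/614 ≈ -0.11889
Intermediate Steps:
y = 16 (y = 6 + 5*(6 - 4) = 6 + 5*2 = 6 + 10 = 16)
v = 20 (v = 16 + 4 = 20)
(3*(-31) + v)/(364 + 250) = (3*(-31) + 20)/(364 + 250) = (-93 + 20)/614 = -73*1/614 = -73/614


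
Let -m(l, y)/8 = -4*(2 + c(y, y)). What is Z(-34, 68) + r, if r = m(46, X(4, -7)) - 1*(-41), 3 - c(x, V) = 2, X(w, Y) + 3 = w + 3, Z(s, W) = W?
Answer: 205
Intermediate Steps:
X(w, Y) = w (X(w, Y) = -3 + (w + 3) = -3 + (3 + w) = w)
c(x, V) = 1 (c(x, V) = 3 - 1*2 = 3 - 2 = 1)
m(l, y) = 96 (m(l, y) = -(-32)*(2 + 1) = -(-32)*3 = -8*(-12) = 96)
r = 137 (r = 96 - 1*(-41) = 96 + 41 = 137)
Z(-34, 68) + r = 68 + 137 = 205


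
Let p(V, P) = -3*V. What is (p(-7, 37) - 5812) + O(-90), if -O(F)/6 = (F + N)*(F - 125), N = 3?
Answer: -118021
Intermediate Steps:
O(F) = -6*(-125 + F)*(3 + F) (O(F) = -6*(F + 3)*(F - 125) = -6*(3 + F)*(-125 + F) = -6*(-125 + F)*(3 + F))
(p(-7, 37) - 5812) + O(-90) = (-3*(-7) - 5812) + (2250 - 6*(-90)² + 732*(-90)) = (21 - 5812) + (2250 - 6*8100 - 65880) = -5791 + (2250 - 48600 - 65880) = -5791 - 112230 = -118021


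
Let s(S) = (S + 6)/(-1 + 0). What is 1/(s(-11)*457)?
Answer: 1/2285 ≈ 0.00043764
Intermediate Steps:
s(S) = -6 - S (s(S) = (6 + S)/(-1) = (6 + S)*(-1) = -6 - S)
1/(s(-11)*457) = 1/((-6 - 1*(-11))*457) = 1/((-6 + 11)*457) = 1/(5*457) = 1/2285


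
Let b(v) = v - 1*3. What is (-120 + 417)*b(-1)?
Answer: -1188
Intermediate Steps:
b(v) = -3 + v (b(v) = v - 3 = -3 + v)
(-120 + 417)*b(-1) = (-120 + 417)*(-3 - 1) = 297*(-4) = -1188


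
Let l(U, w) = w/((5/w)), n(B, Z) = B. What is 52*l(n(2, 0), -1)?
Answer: 52/5 ≈ 10.400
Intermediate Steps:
l(U, w) = w²/5 (l(U, w) = w*(w/5) = w²/5)
52*l(n(2, 0), -1) = 52*((⅕)*(-1)²) = 52*((⅕)*1) = 52*(⅕) = 52/5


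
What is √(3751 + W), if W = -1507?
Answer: 2*√561 ≈ 47.371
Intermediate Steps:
√(3751 + W) = √(3751 - 1507) = √2244 = 2*√561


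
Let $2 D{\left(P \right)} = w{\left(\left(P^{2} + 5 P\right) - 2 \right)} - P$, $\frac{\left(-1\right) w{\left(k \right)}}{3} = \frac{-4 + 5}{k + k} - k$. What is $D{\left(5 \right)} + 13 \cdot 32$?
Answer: $\frac{31071}{64} \approx 485.48$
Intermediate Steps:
$w{\left(k \right)} = 3 k - \frac{3}{2 k}$ ($w{\left(k \right)} = - 3 \left(\frac{-4 + 5}{k + k} - k\right) = - 3 \left(1 \frac{1}{2 k} - k\right) = - 3 \left(\frac{1}{2 k} - k\right) = 3 k - \frac{3}{2 k}$)
$D{\left(P \right)} = -3 + 7 P - \frac{3}{4 \left(-2 + P^{2} + 5 P\right)} + \frac{3 P^{2}}{2}$ ($D{\left(P \right)} = \frac{\left(3 \left(\left(P^{2} + 5 P\right) - 2\right) - \frac{3}{2 \left(\left(P^{2} + 5 P\right) - 2\right)}\right) - P}{2} = \frac{\left(3 \left(-2 + P^{2} + 5 P\right) - \frac{3}{2 \left(-2 + P^{2} + 5 P\right)}\right) - P}{2} = \frac{\left(\left(-6 + 3 P^{2} + 15 P\right) - \frac{3}{2 \left(-2 + P^{2} + 5 P\right)}\right) - P}{2} = \frac{\left(-6 + 3 P^{2} + 15 P - \frac{3}{2 \left(-2 + P^{2} + 5 P\right)}\right) - P}{2} = \frac{-6 + 3 P^{2} + 14 P - \frac{3}{2 \left(-2 + P^{2} + 5 P\right)}}{2} = -3 + 7 P - \frac{3}{4 \left(-2 + P^{2} + 5 P\right)} + \frac{3 P^{2}}{2}$)
$D{\left(5 \right)} + 13 \cdot 32 = \frac{21 - 580 + 6 \cdot 5^{4} + 58 \cdot 5^{3} + 116 \cdot 5^{2}}{4 \left(-2 + 5^{2} + 5 \cdot 5\right)} + 13 \cdot 32 = \frac{21 - 580 + 6 \cdot 625 + 58 \cdot 125 + 116 \cdot 25}{4 \left(-2 + 25 + 25\right)} + 416 = \frac{21 - 580 + 3750 + 7250 + 2900}{4 \cdot 48} + 416 = \frac{1}{4} \cdot \frac{1}{48} \cdot 13341 + 416 = \frac{4447}{64} + 416 = \frac{31071}{64}$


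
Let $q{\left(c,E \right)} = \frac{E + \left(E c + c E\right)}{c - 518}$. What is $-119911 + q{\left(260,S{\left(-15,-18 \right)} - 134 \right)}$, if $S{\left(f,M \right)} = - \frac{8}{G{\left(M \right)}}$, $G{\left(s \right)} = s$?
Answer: $- \frac{138903550}{1161} \approx -1.1964 \cdot 10^{5}$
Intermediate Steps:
$S{\left(f,M \right)} = - \frac{8}{M}$
$q{\left(c,E \right)} = \frac{E + 2 E c}{-518 + c}$ ($q{\left(c,E \right)} = \frac{E + \left(E c + E c\right)}{-518 + c} = \frac{E + 2 E c}{-518 + c}$)
$-119911 + q{\left(260,S{\left(-15,-18 \right)} - 134 \right)} = -119911 + \frac{\left(- \frac{8}{-18} - 134\right) \left(1 + 2 \cdot 260\right)}{-518 + 260} = -119911 + \frac{\left(\left(-8\right) \left(- \frac{1}{18}\right) - 134\right) \left(1 + 520\right)}{-258} = -119911 + \left(\frac{4}{9} - 134\right) \left(- \frac{1}{258}\right) 521 = -119911 - \left(- \frac{601}{1161}\right) 521 = -119911 + \frac{313121}{1161} = - \frac{138903550}{1161}$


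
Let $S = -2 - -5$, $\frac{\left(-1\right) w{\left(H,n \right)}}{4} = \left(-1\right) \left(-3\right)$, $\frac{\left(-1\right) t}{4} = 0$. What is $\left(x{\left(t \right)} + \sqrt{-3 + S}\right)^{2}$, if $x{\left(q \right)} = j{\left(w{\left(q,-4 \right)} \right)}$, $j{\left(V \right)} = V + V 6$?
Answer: $7056$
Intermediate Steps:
$t = 0$ ($t = \left(-4\right) 0 = 0$)
$w{\left(H,n \right)} = -12$ ($w{\left(H,n \right)} = - 4 \left(\left(-1\right) \left(-3\right)\right) = \left(-4\right) 3 = -12$)
$j{\left(V \right)} = 7 V$ ($j{\left(V \right)} = V + 6 V = 7 V$)
$S = 3$ ($S = -2 + 5 = 3$)
$x{\left(q \right)} = -84$ ($x{\left(q \right)} = 7 \left(-12\right) = -84$)
$\left(x{\left(t \right)} + \sqrt{-3 + S}\right)^{2} = \left(-84 + \sqrt{-3 + 3}\right)^{2} = \left(-84 + \sqrt{0}\right)^{2} = \left(-84 + 0\right)^{2} = \left(-84\right)^{2} = 7056$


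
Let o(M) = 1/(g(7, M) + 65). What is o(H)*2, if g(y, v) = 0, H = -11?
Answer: 2/65 ≈ 0.030769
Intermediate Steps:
o(M) = 1/65 (o(M) = 1/(0 + 65) = 1/65)
o(H)*2 = (1/65)*2 = 2/65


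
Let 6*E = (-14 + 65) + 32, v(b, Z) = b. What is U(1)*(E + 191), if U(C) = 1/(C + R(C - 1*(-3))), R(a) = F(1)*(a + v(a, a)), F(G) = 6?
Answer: 1229/294 ≈ 4.1803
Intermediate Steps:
R(a) = 12*a (R(a) = 6*(a + a) = 6*(2*a) = 12*a)
U(C) = 1/(36 + 13*C) (U(C) = 1/(C + 12*(C - 1*(-3))) = 1/(C + 12*(C + 3)) = 1/(C + 12*(3 + C)) = 1/(C + (36 + 12*C)) = 1/(36 + 13*C))
E = 83/6 (E = ((-14 + 65) + 32)/6 = (51 + 32)/6 = (1/6)*83 = 83/6 ≈ 13.833)
U(1)*(E + 191) = (83/6 + 191)/(36 + 13*1) = (1229/6)/(36 + 13) = (1229/6)/49 = (1/49)*(1229/6) = 1229/294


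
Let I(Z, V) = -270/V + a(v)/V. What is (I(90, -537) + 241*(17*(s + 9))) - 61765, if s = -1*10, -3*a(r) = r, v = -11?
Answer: -106102883/1611 ≈ -65862.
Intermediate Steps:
a(r) = -r/3
I(Z, V) = -799/(3*V) (I(Z, V) = -270/V + (-1/3*(-11))/V = -270/V + 11/(3*V) = -799/(3*V))
s = -10
(I(90, -537) + 241*(17*(s + 9))) - 61765 = (-799/3/(-537) + 241*(17*(-10 + 9))) - 61765 = (-799/3*(-1/537) + 241*(17*(-1))) - 61765 = (799/1611 + 241*(-17)) - 61765 = (799/1611 - 4097) - 61765 = -6599468/1611 - 61765 = -106102883/1611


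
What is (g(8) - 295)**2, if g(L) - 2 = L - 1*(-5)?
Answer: 78400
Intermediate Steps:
g(L) = 7 + L (g(L) = 2 + (L - 1*(-5)) = 2 + (L + 5) = 2 + (5 + L) = 7 + L)
(g(8) - 295)**2 = ((7 + 8) - 295)**2 = (15 - 295)**2 = (-280)**2 = 78400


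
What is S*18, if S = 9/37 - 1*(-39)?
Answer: 26136/37 ≈ 706.38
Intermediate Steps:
S = 1452/37 (S = 9*(1/37) + 39 = 9/37 + 39 = 1452/37 ≈ 39.243)
S*18 = (1452/37)*18 = 26136/37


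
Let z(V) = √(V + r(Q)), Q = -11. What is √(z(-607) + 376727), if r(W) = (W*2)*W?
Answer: √(376727 + I*√365) ≈ 613.78 + 0.02*I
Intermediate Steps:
r(W) = 2*W² (r(W) = (2*W)*W = 2*W²)
z(V) = √(242 + V) (z(V) = √(V + 2*(-11)²) = √(V + 2*121) = √(V + 242) = √(242 + V))
√(z(-607) + 376727) = √(√(242 - 607) + 376727) = √(√(-365) + 376727) = √(I*√365 + 376727) = √(376727 + I*√365)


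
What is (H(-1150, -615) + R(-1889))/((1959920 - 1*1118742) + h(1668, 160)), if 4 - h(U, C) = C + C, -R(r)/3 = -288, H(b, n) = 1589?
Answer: 223/76442 ≈ 0.0029172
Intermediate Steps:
R(r) = 864 (R(r) = -3*(-288) = 864)
h(U, C) = 4 - 2*C (h(U, C) = 4 - (C + C) = 4 - 2*C)
(H(-1150, -615) + R(-1889))/((1959920 - 1*1118742) + h(1668, 160)) = (1589 + 864)/((1959920 - 1*1118742) + (4 - 2*160)) = 2453/((1959920 - 1118742) + (4 - 320)) = 2453/(841178 - 316) = 2453/840862 = 2453*(1/840862) = 223/76442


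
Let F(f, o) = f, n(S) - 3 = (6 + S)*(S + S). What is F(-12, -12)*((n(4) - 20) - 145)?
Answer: 984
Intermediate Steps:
n(S) = 3 + 2*S*(6 + S) (n(S) = 3 + (6 + S)*(S + S) = 3 + (6 + S)*(2*S) = 3 + 2*S*(6 + S))
F(-12, -12)*((n(4) - 20) - 145) = -12*(((3 + 2*4² + 12*4) - 20) - 145) = -12*(((3 + 2*16 + 48) - 20) - 145) = -12*(((3 + 32 + 48) - 20) - 145) = -12*((83 - 20) - 145) = -12*(63 - 145) = -12*(-82) = 984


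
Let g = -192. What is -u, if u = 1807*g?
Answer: 346944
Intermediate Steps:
u = -346944 (u = 1807*(-192) = -346944)
-u = -1*(-346944) = 346944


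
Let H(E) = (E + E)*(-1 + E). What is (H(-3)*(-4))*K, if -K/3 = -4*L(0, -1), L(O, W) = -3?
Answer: 3456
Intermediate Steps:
H(E) = 2*E*(-1 + E) (H(E) = (2*E)*(-1 + E) = 2*E*(-1 + E))
K = -36 (K = -(-12)*(-3) = -3*12 = -36)
(H(-3)*(-4))*K = ((2*(-3)*(-1 - 3))*(-4))*(-36) = ((2*(-3)*(-4))*(-4))*(-36) = (24*(-4))*(-36) = -96*(-36) = 3456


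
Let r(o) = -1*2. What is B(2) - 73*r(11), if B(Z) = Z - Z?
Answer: 146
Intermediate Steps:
r(o) = -2
B(Z) = 0
B(2) - 73*r(11) = 0 - 73*(-2) = 0 + 146 = 146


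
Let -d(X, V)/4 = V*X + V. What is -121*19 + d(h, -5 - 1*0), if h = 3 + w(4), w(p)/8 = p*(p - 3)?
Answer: -1579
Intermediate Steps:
w(p) = 8*p*(-3 + p) (w(p) = 8*(p*(p - 3)) = 8*(p*(-3 + p)) = 8*p*(-3 + p))
h = 35 (h = 3 + 8*4*(-3 + 4) = 3 + 8*4*1 = 3 + 32 = 35)
d(X, V) = -4*V - 4*V*X (d(X, V) = -4*(V*X + V) = -4*(V + V*X) = -4*V - 4*V*X)
-121*19 + d(h, -5 - 1*0) = -121*19 - 4*(-5 - 1*0)*(1 + 35) = -2299 - 4*(-5 + 0)*36 = -2299 - 4*(-5)*36 = -2299 + 720 = -1579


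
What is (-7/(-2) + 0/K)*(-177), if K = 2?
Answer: -1239/2 ≈ -619.50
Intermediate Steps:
(-7/(-2) + 0/K)*(-177) = (-7/(-2) + 0/2)*(-177) = (-7*(-½) + 0*(½))*(-177) = (7/2 + 0)*(-177) = (7/2)*(-177) = -1239/2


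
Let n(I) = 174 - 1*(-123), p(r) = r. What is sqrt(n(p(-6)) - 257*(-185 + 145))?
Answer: sqrt(10577) ≈ 102.84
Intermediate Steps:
n(I) = 297 (n(I) = 174 + 123 = 297)
sqrt(n(p(-6)) - 257*(-185 + 145)) = sqrt(297 - 257*(-185 + 145)) = sqrt(297 - 257*(-40)) = sqrt(297 + 10280) = sqrt(10577)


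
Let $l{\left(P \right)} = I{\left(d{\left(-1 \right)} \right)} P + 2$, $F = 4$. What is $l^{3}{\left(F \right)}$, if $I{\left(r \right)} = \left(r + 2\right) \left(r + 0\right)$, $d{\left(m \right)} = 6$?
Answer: $7301384$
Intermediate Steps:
$I{\left(r \right)} = r \left(2 + r\right)$ ($I{\left(r \right)} = \left(2 + r\right) r = r \left(2 + r\right)$)
$l{\left(P \right)} = 2 + 48 P$ ($l{\left(P \right)} = 6 \left(2 + 6\right) P + 2 = 6 \cdot 8 P + 2 = 48 P + 2 = 2 + 48 P$)
$l^{3}{\left(F \right)} = \left(2 + 48 \cdot 4\right)^{3} = \left(2 + 192\right)^{3} = 194^{3} = 7301384$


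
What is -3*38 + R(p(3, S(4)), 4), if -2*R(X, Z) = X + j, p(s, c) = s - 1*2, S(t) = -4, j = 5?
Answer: -117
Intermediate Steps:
p(s, c) = -2 + s (p(s, c) = s - 2 = -2 + s)
R(X, Z) = -5/2 - X/2 (R(X, Z) = -(X + 5)/2 = -(5 + X)/2 = -5/2 - X/2)
-3*38 + R(p(3, S(4)), 4) = -3*38 + (-5/2 - (-2 + 3)/2) = -114 + (-5/2 - ½*1) = -114 + (-5/2 - ½) = -114 - 3 = -117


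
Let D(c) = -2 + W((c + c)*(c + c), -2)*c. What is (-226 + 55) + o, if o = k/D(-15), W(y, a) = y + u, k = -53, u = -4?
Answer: -2298529/13442 ≈ -171.00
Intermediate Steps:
W(y, a) = -4 + y (W(y, a) = y - 4 = -4 + y)
D(c) = -2 + c*(-4 + 4*c**2) (D(c) = -2 + (-4 + (c + c)*(c + c))*c = -2 + (-4 + (2*c)*(2*c))*c = -2 + (-4 + 4*c**2)*c = -2 + c*(-4 + 4*c**2))
o = 53/13442 (o = -53/(-2 - 4*(-15) + 4*(-15)**3) = -53/(-2 + 60 + 4*(-3375)) = -53/(-2 + 60 - 13500) = -53/(-13442) = -53*(-1/13442) = 53/13442 ≈ 0.0039429)
(-226 + 55) + o = (-226 + 55) + 53/13442 = -171 + 53/13442 = -2298529/13442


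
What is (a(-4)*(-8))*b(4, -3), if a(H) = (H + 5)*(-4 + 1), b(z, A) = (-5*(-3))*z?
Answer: 1440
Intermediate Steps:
b(z, A) = 15*z
a(H) = -15 - 3*H (a(H) = (5 + H)*(-3) = -15 - 3*H)
(a(-4)*(-8))*b(4, -3) = ((-15 - 3*(-4))*(-8))*(15*4) = ((-15 + 12)*(-8))*60 = -3*(-8)*60 = 24*60 = 1440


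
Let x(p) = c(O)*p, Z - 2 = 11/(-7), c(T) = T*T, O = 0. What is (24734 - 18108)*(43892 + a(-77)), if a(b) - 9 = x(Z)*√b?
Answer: 290888026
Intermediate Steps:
c(T) = T²
Z = 3/7 (Z = 2 + 11/(-7) = 2 + 11*(-⅐) = 2 - 11/7 = 3/7 ≈ 0.42857)
x(p) = 0 (x(p) = 0²*p = 0*p = 0)
a(b) = 9 (a(b) = 9 + 0*√b = 9 + 0 = 9)
(24734 - 18108)*(43892 + a(-77)) = (24734 - 18108)*(43892 + 9) = 6626*43901 = 290888026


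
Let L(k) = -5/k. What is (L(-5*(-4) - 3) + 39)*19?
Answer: 12502/17 ≈ 735.41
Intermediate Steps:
(L(-5*(-4) - 3) + 39)*19 = (-5/(-5*(-4) - 3) + 39)*19 = (-5/(20 - 3) + 39)*19 = (-5/17 + 39)*19 = (658/17)*19 = 12502/17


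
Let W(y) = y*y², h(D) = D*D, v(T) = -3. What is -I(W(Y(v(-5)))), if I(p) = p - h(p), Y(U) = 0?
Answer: 0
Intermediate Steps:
h(D) = D²
W(y) = y³
I(p) = p - p²
-I(W(Y(v(-5)))) = -0³*(1 - 1*0³) = -0*(1 - 1*0) = -0*(1 + 0) = -0 = -1*0 = 0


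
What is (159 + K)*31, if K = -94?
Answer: 2015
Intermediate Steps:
(159 + K)*31 = (159 - 94)*31 = 65*31 = 2015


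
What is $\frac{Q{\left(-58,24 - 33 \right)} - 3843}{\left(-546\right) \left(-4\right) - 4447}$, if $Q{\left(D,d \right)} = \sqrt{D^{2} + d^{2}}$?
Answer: $\frac{3843}{2263} - \frac{\sqrt{3445}}{2263} \approx 1.6723$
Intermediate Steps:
$\frac{Q{\left(-58,24 - 33 \right)} - 3843}{\left(-546\right) \left(-4\right) - 4447} = \frac{\sqrt{\left(-58\right)^{2} + \left(24 - 33\right)^{2}} - 3843}{\left(-546\right) \left(-4\right) - 4447} = \frac{\sqrt{3364 + \left(-9\right)^{2}} - 3843}{2184 - 4447} = \frac{\sqrt{3364 + 81} - 3843}{-2263} = \left(\sqrt{3445} - 3843\right) \left(- \frac{1}{2263}\right) = \left(-3843 + \sqrt{3445}\right) \left(- \frac{1}{2263}\right) = \frac{3843}{2263} - \frac{\sqrt{3445}}{2263}$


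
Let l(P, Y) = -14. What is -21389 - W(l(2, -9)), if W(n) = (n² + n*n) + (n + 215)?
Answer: -21982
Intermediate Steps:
W(n) = 215 + n + 2*n² (W(n) = (n² + n²) + (215 + n) = 2*n² + (215 + n) = 215 + n + 2*n²)
-21389 - W(l(2, -9)) = -21389 - (215 - 14 + 2*(-14)²) = -21389 - (215 - 14 + 2*196) = -21389 - (215 - 14 + 392) = -21389 - 1*593 = -21389 - 593 = -21982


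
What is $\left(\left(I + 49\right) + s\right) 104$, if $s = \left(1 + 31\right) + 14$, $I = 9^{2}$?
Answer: $18304$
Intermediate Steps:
$I = 81$
$s = 46$ ($s = 32 + 14 = 46$)
$\left(\left(I + 49\right) + s\right) 104 = \left(\left(81 + 49\right) + 46\right) 104 = \left(130 + 46\right) 104 = 176 \cdot 104 = 18304$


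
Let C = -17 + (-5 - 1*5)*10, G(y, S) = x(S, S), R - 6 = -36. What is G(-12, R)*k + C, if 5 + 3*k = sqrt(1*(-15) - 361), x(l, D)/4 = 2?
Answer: -391/3 + 16*I*sqrt(94)/3 ≈ -130.33 + 51.709*I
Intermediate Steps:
R = -30 (R = 6 - 36 = -30)
x(l, D) = 8 (x(l, D) = 4*2 = 8)
G(y, S) = 8
k = -5/3 + 2*I*sqrt(94)/3 (k = -5/3 + sqrt(1*(-15) - 361)/3 = -5/3 + sqrt(-15 - 361)/3 = -5/3 + sqrt(-376)/3 = -5/3 + (2*I*sqrt(94))/3 = -5/3 + 2*I*sqrt(94)/3 ≈ -1.6667 + 6.4636*I)
C = -117 (C = -17 + (-5 - 5)*10 = -17 - 10*10 = -17 - 100 = -117)
G(-12, R)*k + C = 8*(-5/3 + 2*I*sqrt(94)/3) - 117 = (-40/3 + 16*I*sqrt(94)/3) - 117 = -391/3 + 16*I*sqrt(94)/3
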